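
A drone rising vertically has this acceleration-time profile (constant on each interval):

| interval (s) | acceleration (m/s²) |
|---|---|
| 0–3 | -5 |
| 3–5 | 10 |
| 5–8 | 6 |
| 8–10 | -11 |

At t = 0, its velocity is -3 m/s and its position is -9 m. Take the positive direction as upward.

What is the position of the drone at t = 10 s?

-5.5 m

On each constant-a segment, Δv = aΔt and Δx = v₀Δt + ½aΔt²; chain segment to segment.
0–3 s: v starts -3 m/s; Δx = -3·3 + ½·-5·3² = -31.5 m; v ends -18 m/s.
3–5 s: v starts -18 m/s; Δx = -18·2 + ½·10·2² = -16 m; v ends 2 m/s.
5–8 s: v starts 2 m/s; Δx = 2·3 + ½·6·3² = 33 m; v ends 20 m/s.
8–10 s: v starts 20 m/s; Δx = 20·2 + ½·-11·2² = 18 m; v ends -2 m/s.
x(10) = -9 + Σ Δx = -5.5 m.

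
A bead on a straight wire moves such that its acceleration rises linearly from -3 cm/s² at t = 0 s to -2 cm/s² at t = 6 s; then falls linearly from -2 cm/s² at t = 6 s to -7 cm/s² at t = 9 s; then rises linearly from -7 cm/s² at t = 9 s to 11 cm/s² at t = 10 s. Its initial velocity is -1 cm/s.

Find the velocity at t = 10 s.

Δv equals the area under the a-t graph; then v = v₀ + Δv.
0–6 s: ½(-3 + -2)(6) = -15 cm/s
6–9 s: ½(-2 + -7)(3) = -13.5 cm/s
9–10 s: ½(-7 + 11)(1) = 2 cm/s
Δv = -26.5 cm/s, so v(10) = -1 + (-26.5) = -27.5 cm/s.

-27.5 cm/s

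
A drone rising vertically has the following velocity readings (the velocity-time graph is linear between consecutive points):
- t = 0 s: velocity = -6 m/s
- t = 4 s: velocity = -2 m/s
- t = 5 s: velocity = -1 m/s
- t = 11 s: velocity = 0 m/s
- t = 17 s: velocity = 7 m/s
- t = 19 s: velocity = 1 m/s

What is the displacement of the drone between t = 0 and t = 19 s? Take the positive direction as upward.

Net displacement equals the area under the velocity-time graph (areas below the axis count negative).
0–4 s: ½(-6 + -2)(4) = -16 m
4–5 s: ½(-2 + -1)(1) = -1.5 m
5–11 s: ½(-1 + 0)(6) = -3 m
11–17 s: ½(0 + 7)(6) = 21 m
17–19 s: ½(7 + 1)(2) = 8 m
Net displacement = 8.5 m

8.5 m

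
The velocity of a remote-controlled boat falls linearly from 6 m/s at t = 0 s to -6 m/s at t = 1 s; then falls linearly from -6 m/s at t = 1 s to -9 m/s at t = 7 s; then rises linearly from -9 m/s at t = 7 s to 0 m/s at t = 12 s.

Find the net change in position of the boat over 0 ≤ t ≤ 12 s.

-67.5 m

Displacement is the signed area under the v-t curve.
0–1 s: ½(6 + -6)(1) = 0 m
1–7 s: ½(-6 + -9)(6) = -45 m
7–12 s: ½(-9 + 0)(5) = -22.5 m
Net displacement = -67.5 m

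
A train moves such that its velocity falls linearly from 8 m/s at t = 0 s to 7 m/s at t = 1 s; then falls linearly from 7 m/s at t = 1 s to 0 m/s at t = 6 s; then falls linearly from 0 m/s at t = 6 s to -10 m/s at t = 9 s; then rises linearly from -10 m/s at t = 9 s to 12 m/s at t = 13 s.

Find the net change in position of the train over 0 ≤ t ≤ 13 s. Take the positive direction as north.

14 m

Displacement is the signed area under the v-t curve.
0–1 s: ½(8 + 7)(1) = 7.5 m
1–6 s: ½(7 + 0)(5) = 17.5 m
6–9 s: ½(0 + -10)(3) = -15 m
9–13 s: ½(-10 + 12)(4) = 4 m
Net displacement = 14 m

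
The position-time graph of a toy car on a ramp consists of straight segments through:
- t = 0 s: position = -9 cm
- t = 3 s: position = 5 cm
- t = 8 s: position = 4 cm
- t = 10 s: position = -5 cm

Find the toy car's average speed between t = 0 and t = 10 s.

Average speed = (total path length)/(elapsed time); on a piecewise-linear x-t graph the path length is Σ|Δx|.
0–3 s: |Δx| = |5 − -9| = 14 cm
3–8 s: |Δx| = |4 − 5| = 1 cm
8–10 s: |Δx| = |-5 − 4| = 9 cm
Total path = 24 cm; average speed = 24/10 = 2.4 cm/s.

2.4 cm/s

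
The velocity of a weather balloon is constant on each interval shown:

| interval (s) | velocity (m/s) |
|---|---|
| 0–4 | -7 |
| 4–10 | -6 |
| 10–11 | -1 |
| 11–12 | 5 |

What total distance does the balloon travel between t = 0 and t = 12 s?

Distance (not displacement) is the total path length: add the absolute areas under v-t.
0–4 s: |-7| × 4 = 28 m
4–10 s: |-6| × 6 = 36 m
10–11 s: |-1| × 1 = 1 m
11–12 s: |5| × 1 = 5 m
Total distance = 70 m

70 m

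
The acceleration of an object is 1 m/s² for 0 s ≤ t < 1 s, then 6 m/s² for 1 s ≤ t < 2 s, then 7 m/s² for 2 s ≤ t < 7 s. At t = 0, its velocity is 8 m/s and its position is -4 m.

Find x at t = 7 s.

179 m

On each constant-a segment, Δv = aΔt and Δx = v₀Δt + ½aΔt²; chain segment to segment.
0–1 s: v starts 8 m/s; Δx = 8·1 + ½·1·1² = 8.5 m; v ends 9 m/s.
1–2 s: v starts 9 m/s; Δx = 9·1 + ½·6·1² = 12 m; v ends 15 m/s.
2–7 s: v starts 15 m/s; Δx = 15·5 + ½·7·5² = 162.5 m; v ends 50 m/s.
x(7) = -4 + Σ Δx = 179 m.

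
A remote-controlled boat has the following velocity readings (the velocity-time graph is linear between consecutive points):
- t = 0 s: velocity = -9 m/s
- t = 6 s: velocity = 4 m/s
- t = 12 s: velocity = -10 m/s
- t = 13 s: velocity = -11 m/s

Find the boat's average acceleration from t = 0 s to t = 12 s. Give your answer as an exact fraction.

Average acceleration = Δv/Δt = (-10 − -9)/(12 − 0) = -1/12 m/s².

-1/12 m/s²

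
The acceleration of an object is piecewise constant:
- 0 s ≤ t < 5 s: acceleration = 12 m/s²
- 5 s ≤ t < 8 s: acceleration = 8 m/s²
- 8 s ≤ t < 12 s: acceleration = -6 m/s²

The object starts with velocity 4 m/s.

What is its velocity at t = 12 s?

64 m/s

Δv equals the area under the a-t graph; then v = v₀ + Δv.
0–5 s: 12 × 5 = 60 m/s
5–8 s: 8 × 3 = 24 m/s
8–12 s: -6 × 4 = -24 m/s
Δv = 60 m/s, so v(12) = 4 + (60) = 64 m/s.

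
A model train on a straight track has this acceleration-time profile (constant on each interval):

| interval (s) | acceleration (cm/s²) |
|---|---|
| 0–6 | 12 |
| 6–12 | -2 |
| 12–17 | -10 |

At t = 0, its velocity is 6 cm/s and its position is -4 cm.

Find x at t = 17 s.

885 cm

On each constant-a segment, Δv = aΔt and Δx = v₀Δt + ½aΔt²; chain segment to segment.
0–6 s: v starts 6 cm/s; Δx = 6·6 + ½·12·6² = 252 cm; v ends 78 cm/s.
6–12 s: v starts 78 cm/s; Δx = 78·6 + ½·-2·6² = 432 cm; v ends 66 cm/s.
12–17 s: v starts 66 cm/s; Δx = 66·5 + ½·-10·5² = 205 cm; v ends 16 cm/s.
x(17) = -4 + Σ Δx = 885 cm.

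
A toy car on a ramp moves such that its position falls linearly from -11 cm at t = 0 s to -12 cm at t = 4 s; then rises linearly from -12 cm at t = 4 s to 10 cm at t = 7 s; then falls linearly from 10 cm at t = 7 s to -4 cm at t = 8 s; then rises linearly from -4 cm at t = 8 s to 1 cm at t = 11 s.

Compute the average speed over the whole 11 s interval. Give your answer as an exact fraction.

Average speed = (total path length)/(elapsed time); on a piecewise-linear x-t graph the path length is Σ|Δx|.
0–4 s: |Δx| = |-12 − -11| = 1 cm
4–7 s: |Δx| = |10 − -12| = 22 cm
7–8 s: |Δx| = |-4 − 10| = 14 cm
8–11 s: |Δx| = |1 − -4| = 5 cm
Total path = 42 cm; average speed = 42/11 = 42/11 cm/s.

42/11 cm/s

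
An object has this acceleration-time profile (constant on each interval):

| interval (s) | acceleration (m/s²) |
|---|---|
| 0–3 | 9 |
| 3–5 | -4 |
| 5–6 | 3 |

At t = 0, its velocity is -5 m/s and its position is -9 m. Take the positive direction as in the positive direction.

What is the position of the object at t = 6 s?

68 m

On each constant-a segment, Δv = aΔt and Δx = v₀Δt + ½aΔt²; chain segment to segment.
0–3 s: v starts -5 m/s; Δx = -5·3 + ½·9·3² = 25.5 m; v ends 22 m/s.
3–5 s: v starts 22 m/s; Δx = 22·2 + ½·-4·2² = 36 m; v ends 14 m/s.
5–6 s: v starts 14 m/s; Δx = 14·1 + ½·3·1² = 15.5 m; v ends 17 m/s.
x(6) = -9 + Σ Δx = 68 m.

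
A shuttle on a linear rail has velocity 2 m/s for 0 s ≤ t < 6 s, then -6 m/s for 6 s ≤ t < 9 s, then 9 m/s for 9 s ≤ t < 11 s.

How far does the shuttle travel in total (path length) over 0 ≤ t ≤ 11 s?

Total distance travelled is ∫|v| dt — sum the magnitudes of each area piece.
0–6 s: |2| × 6 = 12 m
6–9 s: |-6| × 3 = 18 m
9–11 s: |9| × 2 = 18 m
Total distance = 48 m

48 m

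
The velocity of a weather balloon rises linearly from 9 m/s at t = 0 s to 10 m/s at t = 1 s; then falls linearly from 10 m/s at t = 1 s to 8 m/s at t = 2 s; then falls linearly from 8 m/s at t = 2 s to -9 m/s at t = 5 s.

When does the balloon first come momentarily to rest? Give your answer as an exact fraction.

t = 58/17 s

v changes sign on 2–5 s (from 8 to -9); the graph is linear there, so v = 0 at t = 2 + (-8)·(5 − 2)/(-9 − 8) = 58/17 s.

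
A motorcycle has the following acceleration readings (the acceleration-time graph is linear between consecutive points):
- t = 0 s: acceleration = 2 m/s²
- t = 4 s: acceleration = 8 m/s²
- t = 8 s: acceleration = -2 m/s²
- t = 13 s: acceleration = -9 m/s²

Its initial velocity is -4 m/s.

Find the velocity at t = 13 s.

0.5 m/s

Δv equals the area under the a-t graph; then v = v₀ + Δv.
0–4 s: ½(2 + 8)(4) = 20 m/s
4–8 s: ½(8 + -2)(4) = 12 m/s
8–13 s: ½(-2 + -9)(5) = -27.5 m/s
Δv = 4.5 m/s, so v(13) = -4 + (4.5) = 0.5 m/s.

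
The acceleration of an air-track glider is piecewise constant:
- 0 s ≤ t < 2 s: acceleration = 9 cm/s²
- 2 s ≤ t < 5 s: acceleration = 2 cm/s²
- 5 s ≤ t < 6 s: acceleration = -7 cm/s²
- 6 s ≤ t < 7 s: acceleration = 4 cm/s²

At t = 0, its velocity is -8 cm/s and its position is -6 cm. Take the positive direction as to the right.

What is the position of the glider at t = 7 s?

On each constant-a segment, Δv = aΔt and Δx = v₀Δt + ½aΔt²; chain segment to segment.
0–2 s: v starts -8 cm/s; Δx = -8·2 + ½·9·2² = 2 cm; v ends 10 cm/s.
2–5 s: v starts 10 cm/s; Δx = 10·3 + ½·2·3² = 39 cm; v ends 16 cm/s.
5–6 s: v starts 16 cm/s; Δx = 16·1 + ½·-7·1² = 12.5 cm; v ends 9 cm/s.
6–7 s: v starts 9 cm/s; Δx = 9·1 + ½·4·1² = 11 cm; v ends 13 cm/s.
x(7) = -6 + Σ Δx = 58.5 cm.

58.5 cm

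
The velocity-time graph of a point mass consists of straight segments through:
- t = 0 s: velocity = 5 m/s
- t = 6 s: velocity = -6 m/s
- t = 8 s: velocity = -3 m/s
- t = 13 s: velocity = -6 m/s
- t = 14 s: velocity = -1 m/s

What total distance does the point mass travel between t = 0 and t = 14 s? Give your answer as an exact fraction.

568/11 m

Total distance travelled is ∫|v| dt — sum the magnitudes of each area piece.
0–6 s: v = 0 at t = 30/11 s; triangle areas 75/11 + 108/11 = 183/11 m
6–8 s: |½(-6 + -3)(2)| = 9 m
8–13 s: |½(-3 + -6)(5)| = 22.5 m
13–14 s: |½(-6 + -1)(1)| = 3.5 m
Total distance = 568/11 m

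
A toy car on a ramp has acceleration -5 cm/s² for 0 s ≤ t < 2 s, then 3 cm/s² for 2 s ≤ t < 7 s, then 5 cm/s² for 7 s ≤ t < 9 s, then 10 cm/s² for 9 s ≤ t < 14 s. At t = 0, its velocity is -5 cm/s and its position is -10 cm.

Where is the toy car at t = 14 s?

117.5 cm

On each constant-a segment, Δv = aΔt and Δx = v₀Δt + ½aΔt²; chain segment to segment.
0–2 s: v starts -5 cm/s; Δx = -5·2 + ½·-5·2² = -20 cm; v ends -15 cm/s.
2–7 s: v starts -15 cm/s; Δx = -15·5 + ½·3·5² = -37.5 cm; v ends 0 cm/s.
7–9 s: v starts 0 cm/s; Δx = 0·2 + ½·5·2² = 10 cm; v ends 10 cm/s.
9–14 s: v starts 10 cm/s; Δx = 10·5 + ½·10·5² = 175 cm; v ends 60 cm/s.
x(14) = -10 + Σ Δx = 117.5 cm.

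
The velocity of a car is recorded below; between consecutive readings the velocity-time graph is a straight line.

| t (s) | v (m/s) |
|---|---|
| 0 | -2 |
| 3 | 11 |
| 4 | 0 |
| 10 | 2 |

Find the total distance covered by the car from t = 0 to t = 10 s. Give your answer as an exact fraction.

337/13 m

Distance (not displacement) is the total path length: add the absolute areas under v-t.
0–3 s: v = 0 at t = 6/13 s; triangle areas 6/13 + 363/26 = 375/26 m
3–4 s: |½(11 + 0)(1)| = 5.5 m
4–10 s: |½(0 + 2)(6)| = 6 m
Total distance = 337/13 m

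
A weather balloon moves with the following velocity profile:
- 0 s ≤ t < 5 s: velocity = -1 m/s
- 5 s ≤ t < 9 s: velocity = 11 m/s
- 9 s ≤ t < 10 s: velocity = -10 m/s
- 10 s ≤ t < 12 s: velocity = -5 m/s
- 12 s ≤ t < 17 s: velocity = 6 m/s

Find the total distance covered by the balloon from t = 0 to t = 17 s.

99 m

Total distance travelled is ∫|v| dt — sum the magnitudes of each area piece.
0–5 s: |-1| × 5 = 5 m
5–9 s: |11| × 4 = 44 m
9–10 s: |-10| × 1 = 10 m
10–12 s: |-5| × 2 = 10 m
12–17 s: |6| × 5 = 30 m
Total distance = 99 m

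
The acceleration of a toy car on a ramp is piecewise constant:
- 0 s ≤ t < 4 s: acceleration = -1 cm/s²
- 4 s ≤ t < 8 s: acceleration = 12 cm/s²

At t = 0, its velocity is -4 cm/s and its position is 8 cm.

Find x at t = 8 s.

On each constant-a segment, Δv = aΔt and Δx = v₀Δt + ½aΔt²; chain segment to segment.
0–4 s: v starts -4 cm/s; Δx = -4·4 + ½·-1·4² = -24 cm; v ends -8 cm/s.
4–8 s: v starts -8 cm/s; Δx = -8·4 + ½·12·4² = 64 cm; v ends 40 cm/s.
x(8) = 8 + Σ Δx = 48 cm.

48 cm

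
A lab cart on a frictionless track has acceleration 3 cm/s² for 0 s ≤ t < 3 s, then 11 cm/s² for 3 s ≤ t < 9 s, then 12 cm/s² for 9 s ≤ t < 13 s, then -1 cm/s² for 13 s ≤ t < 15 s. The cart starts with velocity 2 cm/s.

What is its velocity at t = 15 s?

123 cm/s

Δv equals the area under the a-t graph; then v = v₀ + Δv.
0–3 s: 3 × 3 = 9 cm/s
3–9 s: 11 × 6 = 66 cm/s
9–13 s: 12 × 4 = 48 cm/s
13–15 s: -1 × 2 = -2 cm/s
Δv = 121 cm/s, so v(15) = 2 + (121) = 123 cm/s.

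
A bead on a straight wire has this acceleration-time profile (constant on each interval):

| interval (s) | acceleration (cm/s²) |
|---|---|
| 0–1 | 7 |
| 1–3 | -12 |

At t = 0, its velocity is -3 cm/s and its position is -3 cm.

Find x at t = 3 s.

On each constant-a segment, Δv = aΔt and Δx = v₀Δt + ½aΔt²; chain segment to segment.
0–1 s: v starts -3 cm/s; Δx = -3·1 + ½·7·1² = 0.5 cm; v ends 4 cm/s.
1–3 s: v starts 4 cm/s; Δx = 4·2 + ½·-12·2² = -16 cm; v ends -20 cm/s.
x(3) = -3 + Σ Δx = -18.5 cm.

-18.5 cm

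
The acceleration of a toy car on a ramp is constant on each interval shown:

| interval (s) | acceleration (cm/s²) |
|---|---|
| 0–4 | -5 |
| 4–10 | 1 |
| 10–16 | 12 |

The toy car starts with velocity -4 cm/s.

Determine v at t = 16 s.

Δv equals the area under the a-t graph; then v = v₀ + Δv.
0–4 s: -5 × 4 = -20 cm/s
4–10 s: 1 × 6 = 6 cm/s
10–16 s: 12 × 6 = 72 cm/s
Δv = 58 cm/s, so v(16) = -4 + (58) = 54 cm/s.

54 cm/s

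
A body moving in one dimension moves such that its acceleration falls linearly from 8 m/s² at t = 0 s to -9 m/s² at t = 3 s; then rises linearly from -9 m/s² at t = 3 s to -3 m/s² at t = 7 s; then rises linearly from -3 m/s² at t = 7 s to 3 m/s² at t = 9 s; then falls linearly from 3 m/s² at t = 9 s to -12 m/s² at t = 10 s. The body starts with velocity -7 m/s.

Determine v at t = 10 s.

-37 m/s

Δv equals the area under the a-t graph; then v = v₀ + Δv.
0–3 s: ½(8 + -9)(3) = -1.5 m/s
3–7 s: ½(-9 + -3)(4) = -24 m/s
7–9 s: ½(-3 + 3)(2) = 0 m/s
9–10 s: ½(3 + -12)(1) = -4.5 m/s
Δv = -30 m/s, so v(10) = -7 + (-30) = -37 m/s.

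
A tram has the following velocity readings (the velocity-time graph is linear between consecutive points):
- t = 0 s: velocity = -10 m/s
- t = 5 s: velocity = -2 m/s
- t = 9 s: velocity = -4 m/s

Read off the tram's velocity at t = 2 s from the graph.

-6.8 m/s

On 0–5 s the graph is linear from -10 to -2 m/s: v(2) = -10 + (-2 − -10)·(2 − 0)/(5 − 0) = -6.8 m/s.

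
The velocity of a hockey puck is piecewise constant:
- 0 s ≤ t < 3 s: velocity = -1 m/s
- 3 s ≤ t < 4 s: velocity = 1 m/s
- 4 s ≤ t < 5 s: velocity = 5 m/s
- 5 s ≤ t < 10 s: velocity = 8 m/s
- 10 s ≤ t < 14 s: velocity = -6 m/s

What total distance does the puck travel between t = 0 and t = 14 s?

Total distance travelled is ∫|v| dt — sum the magnitudes of each area piece.
0–3 s: |-1| × 3 = 3 m
3–4 s: |1| × 1 = 1 m
4–5 s: |5| × 1 = 5 m
5–10 s: |8| × 5 = 40 m
10–14 s: |-6| × 4 = 24 m
Total distance = 73 m

73 m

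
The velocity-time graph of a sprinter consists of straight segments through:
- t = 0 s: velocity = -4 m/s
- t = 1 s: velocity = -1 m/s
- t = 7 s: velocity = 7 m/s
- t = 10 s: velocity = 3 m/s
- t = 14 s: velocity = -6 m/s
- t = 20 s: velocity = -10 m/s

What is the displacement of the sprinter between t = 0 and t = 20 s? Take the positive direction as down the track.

-23.5 m

Displacement is the signed area under the v-t curve.
0–1 s: ½(-4 + -1)(1) = -2.5 m
1–7 s: ½(-1 + 7)(6) = 18 m
7–10 s: ½(7 + 3)(3) = 15 m
10–14 s: ½(3 + -6)(4) = -6 m
14–20 s: ½(-6 + -10)(6) = -48 m
Net displacement = -23.5 m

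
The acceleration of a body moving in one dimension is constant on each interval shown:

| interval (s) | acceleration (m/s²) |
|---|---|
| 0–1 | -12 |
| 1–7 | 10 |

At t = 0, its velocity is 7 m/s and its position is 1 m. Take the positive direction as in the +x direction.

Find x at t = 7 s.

On each constant-a segment, Δv = aΔt and Δx = v₀Δt + ½aΔt²; chain segment to segment.
0–1 s: v starts 7 m/s; Δx = 7·1 + ½·-12·1² = 1 m; v ends -5 m/s.
1–7 s: v starts -5 m/s; Δx = -5·6 + ½·10·6² = 150 m; v ends 55 m/s.
x(7) = 1 + Σ Δx = 152 m.

152 m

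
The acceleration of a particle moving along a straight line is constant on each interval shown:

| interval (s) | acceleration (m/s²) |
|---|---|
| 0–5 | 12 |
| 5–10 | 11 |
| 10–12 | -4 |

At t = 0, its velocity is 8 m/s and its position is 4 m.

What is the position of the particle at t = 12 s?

On each constant-a segment, Δv = aΔt and Δx = v₀Δt + ½aΔt²; chain segment to segment.
0–5 s: v starts 8 m/s; Δx = 8·5 + ½·12·5² = 190 m; v ends 68 m/s.
5–10 s: v starts 68 m/s; Δx = 68·5 + ½·11·5² = 477.5 m; v ends 123 m/s.
10–12 s: v starts 123 m/s; Δx = 123·2 + ½·-4·2² = 238 m; v ends 115 m/s.
x(12) = 4 + Σ Δx = 909.5 m.

909.5 m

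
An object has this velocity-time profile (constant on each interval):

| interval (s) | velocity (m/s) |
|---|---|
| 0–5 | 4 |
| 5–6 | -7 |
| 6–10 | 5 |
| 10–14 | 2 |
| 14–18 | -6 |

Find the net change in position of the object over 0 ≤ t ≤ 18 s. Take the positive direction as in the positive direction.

Net displacement equals the area under the velocity-time graph (areas below the axis count negative).
0–5 s: 4 × 5 = 20 m
5–6 s: -7 × 1 = -7 m
6–10 s: 5 × 4 = 20 m
10–14 s: 2 × 4 = 8 m
14–18 s: -6 × 4 = -24 m
Net displacement = 17 m

17 m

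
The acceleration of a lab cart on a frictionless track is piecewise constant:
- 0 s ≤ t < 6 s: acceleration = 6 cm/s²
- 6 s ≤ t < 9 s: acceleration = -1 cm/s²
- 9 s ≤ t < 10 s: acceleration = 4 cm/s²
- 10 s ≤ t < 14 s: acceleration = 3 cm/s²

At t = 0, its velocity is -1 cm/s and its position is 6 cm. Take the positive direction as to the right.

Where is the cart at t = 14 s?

On each constant-a segment, Δv = aΔt and Δx = v₀Δt + ½aΔt²; chain segment to segment.
0–6 s: v starts -1 cm/s; Δx = -1·6 + ½·6·6² = 102 cm; v ends 35 cm/s.
6–9 s: v starts 35 cm/s; Δx = 35·3 + ½·-1·3² = 100.5 cm; v ends 32 cm/s.
9–10 s: v starts 32 cm/s; Δx = 32·1 + ½·4·1² = 34 cm; v ends 36 cm/s.
10–14 s: v starts 36 cm/s; Δx = 36·4 + ½·3·4² = 168 cm; v ends 48 cm/s.
x(14) = 6 + Σ Δx = 410.5 cm.

410.5 cm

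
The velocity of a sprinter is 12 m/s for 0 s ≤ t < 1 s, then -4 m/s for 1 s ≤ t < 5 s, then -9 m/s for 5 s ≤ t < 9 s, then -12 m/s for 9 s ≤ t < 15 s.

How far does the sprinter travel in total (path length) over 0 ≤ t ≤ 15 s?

Distance (not displacement) is the total path length: add the absolute areas under v-t.
0–1 s: |12| × 1 = 12 m
1–5 s: |-4| × 4 = 16 m
5–9 s: |-9| × 4 = 36 m
9–15 s: |-12| × 6 = 72 m
Total distance = 136 m

136 m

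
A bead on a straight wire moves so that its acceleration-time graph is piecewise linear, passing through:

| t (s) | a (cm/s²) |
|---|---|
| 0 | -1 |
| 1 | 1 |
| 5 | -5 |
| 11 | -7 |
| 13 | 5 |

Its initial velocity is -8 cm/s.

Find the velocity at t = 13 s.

Δv equals the area under the a-t graph; then v = v₀ + Δv.
0–1 s: ½(-1 + 1)(1) = 0 cm/s
1–5 s: ½(1 + -5)(4) = -8 cm/s
5–11 s: ½(-5 + -7)(6) = -36 cm/s
11–13 s: ½(-7 + 5)(2) = -2 cm/s
Δv = -46 cm/s, so v(13) = -8 + (-46) = -54 cm/s.

-54 cm/s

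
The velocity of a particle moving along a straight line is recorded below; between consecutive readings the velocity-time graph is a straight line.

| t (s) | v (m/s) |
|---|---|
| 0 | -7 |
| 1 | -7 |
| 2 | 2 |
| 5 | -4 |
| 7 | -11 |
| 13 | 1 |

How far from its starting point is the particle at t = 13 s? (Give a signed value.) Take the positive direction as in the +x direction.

Displacement is the signed area under the v-t curve.
0–1 s: -7 × 1 = -7 m
1–2 s: ½(-7 + 2)(1) = -2.5 m
2–5 s: ½(2 + -4)(3) = -3 m
5–7 s: ½(-4 + -11)(2) = -15 m
7–13 s: ½(-11 + 1)(6) = -30 m
Net displacement = -57.5 m

-57.5 m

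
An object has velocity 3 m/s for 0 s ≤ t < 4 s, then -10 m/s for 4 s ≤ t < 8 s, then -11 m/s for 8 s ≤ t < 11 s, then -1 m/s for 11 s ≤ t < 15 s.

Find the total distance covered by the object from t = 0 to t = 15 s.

89 m

Distance (not displacement) is the total path length: add the absolute areas under v-t.
0–4 s: |3| × 4 = 12 m
4–8 s: |-10| × 4 = 40 m
8–11 s: |-11| × 3 = 33 m
11–15 s: |-1| × 4 = 4 m
Total distance = 89 m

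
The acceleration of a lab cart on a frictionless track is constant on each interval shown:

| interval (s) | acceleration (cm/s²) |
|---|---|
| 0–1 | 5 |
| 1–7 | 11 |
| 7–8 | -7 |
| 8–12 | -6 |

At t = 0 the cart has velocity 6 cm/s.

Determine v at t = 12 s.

Δv equals the area under the a-t graph; then v = v₀ + Δv.
0–1 s: 5 × 1 = 5 cm/s
1–7 s: 11 × 6 = 66 cm/s
7–8 s: -7 × 1 = -7 cm/s
8–12 s: -6 × 4 = -24 cm/s
Δv = 40 cm/s, so v(12) = 6 + (40) = 46 cm/s.

46 cm/s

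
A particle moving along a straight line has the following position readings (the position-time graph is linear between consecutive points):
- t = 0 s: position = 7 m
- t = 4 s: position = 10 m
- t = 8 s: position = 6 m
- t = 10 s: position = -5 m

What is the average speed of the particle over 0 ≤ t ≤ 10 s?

1.8 m/s

Average speed = (total path length)/(elapsed time); on a piecewise-linear x-t graph the path length is Σ|Δx|.
0–4 s: |Δx| = |10 − 7| = 3 m
4–8 s: |Δx| = |6 − 10| = 4 m
8–10 s: |Δx| = |-5 − 6| = 11 m
Total path = 18 m; average speed = 18/10 = 1.8 m/s.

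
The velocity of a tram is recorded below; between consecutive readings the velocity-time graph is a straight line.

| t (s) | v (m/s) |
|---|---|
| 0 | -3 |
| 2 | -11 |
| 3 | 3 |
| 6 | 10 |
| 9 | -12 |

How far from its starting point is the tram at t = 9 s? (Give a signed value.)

Net displacement equals the area under the velocity-time graph (areas below the axis count negative).
0–2 s: ½(-3 + -11)(2) = -14 m
2–3 s: ½(-11 + 3)(1) = -4 m
3–6 s: ½(3 + 10)(3) = 19.5 m
6–9 s: ½(10 + -12)(3) = -3 m
Net displacement = -1.5 m

-1.5 m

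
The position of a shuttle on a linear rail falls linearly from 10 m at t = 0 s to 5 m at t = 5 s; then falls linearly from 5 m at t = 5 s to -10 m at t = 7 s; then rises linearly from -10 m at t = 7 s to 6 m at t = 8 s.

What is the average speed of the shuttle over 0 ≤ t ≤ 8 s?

4.5 m/s

Average speed = (total path length)/(elapsed time); on a piecewise-linear x-t graph the path length is Σ|Δx|.
0–5 s: |Δx| = |5 − 10| = 5 m
5–7 s: |Δx| = |-10 − 5| = 15 m
7–8 s: |Δx| = |6 − -10| = 16 m
Total path = 36 m; average speed = 36/8 = 4.5 m/s.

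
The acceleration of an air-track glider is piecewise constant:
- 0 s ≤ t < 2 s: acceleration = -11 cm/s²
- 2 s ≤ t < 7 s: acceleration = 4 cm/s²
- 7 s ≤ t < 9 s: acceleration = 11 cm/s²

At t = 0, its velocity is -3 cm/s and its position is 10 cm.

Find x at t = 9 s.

On each constant-a segment, Δv = aΔt and Δx = v₀Δt + ½aΔt²; chain segment to segment.
0–2 s: v starts -3 cm/s; Δx = -3·2 + ½·-11·2² = -28 cm; v ends -25 cm/s.
2–7 s: v starts -25 cm/s; Δx = -25·5 + ½·4·5² = -75 cm; v ends -5 cm/s.
7–9 s: v starts -5 cm/s; Δx = -5·2 + ½·11·2² = 12 cm; v ends 17 cm/s.
x(9) = 10 + Σ Δx = -81 cm.

-81 cm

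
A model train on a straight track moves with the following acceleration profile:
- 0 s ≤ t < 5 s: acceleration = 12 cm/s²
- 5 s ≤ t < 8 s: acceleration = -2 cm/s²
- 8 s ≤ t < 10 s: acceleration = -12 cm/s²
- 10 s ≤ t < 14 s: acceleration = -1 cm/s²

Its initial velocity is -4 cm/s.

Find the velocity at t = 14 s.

Δv equals the area under the a-t graph; then v = v₀ + Δv.
0–5 s: 12 × 5 = 60 cm/s
5–8 s: -2 × 3 = -6 cm/s
8–10 s: -12 × 2 = -24 cm/s
10–14 s: -1 × 4 = -4 cm/s
Δv = 26 cm/s, so v(14) = -4 + (26) = 22 cm/s.

22 cm/s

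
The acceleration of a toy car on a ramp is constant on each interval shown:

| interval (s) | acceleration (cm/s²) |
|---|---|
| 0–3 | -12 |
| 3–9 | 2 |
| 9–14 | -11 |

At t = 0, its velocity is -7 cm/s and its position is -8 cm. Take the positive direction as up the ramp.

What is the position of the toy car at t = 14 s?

On each constant-a segment, Δv = aΔt and Δx = v₀Δt + ½aΔt²; chain segment to segment.
0–3 s: v starts -7 cm/s; Δx = -7·3 + ½·-12·3² = -75 cm; v ends -43 cm/s.
3–9 s: v starts -43 cm/s; Δx = -43·6 + ½·2·6² = -222 cm; v ends -31 cm/s.
9–14 s: v starts -31 cm/s; Δx = -31·5 + ½·-11·5² = -292.5 cm; v ends -86 cm/s.
x(14) = -8 + Σ Δx = -597.5 cm.

-597.5 cm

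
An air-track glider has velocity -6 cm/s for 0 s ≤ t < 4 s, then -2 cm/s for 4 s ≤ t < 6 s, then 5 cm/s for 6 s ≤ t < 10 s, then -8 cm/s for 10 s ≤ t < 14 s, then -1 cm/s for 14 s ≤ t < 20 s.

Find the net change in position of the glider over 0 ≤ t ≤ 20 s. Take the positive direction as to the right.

Net displacement equals the area under the velocity-time graph (areas below the axis count negative).
0–4 s: -6 × 4 = -24 cm
4–6 s: -2 × 2 = -4 cm
6–10 s: 5 × 4 = 20 cm
10–14 s: -8 × 4 = -32 cm
14–20 s: -1 × 6 = -6 cm
Net displacement = -46 cm

-46 cm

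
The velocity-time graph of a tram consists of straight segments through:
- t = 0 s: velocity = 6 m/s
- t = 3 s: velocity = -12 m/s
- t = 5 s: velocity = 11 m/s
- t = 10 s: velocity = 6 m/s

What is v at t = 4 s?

-0.5 m/s

On 3–5 s the graph is linear from -12 to 11 m/s: v(4) = -12 + (11 − -12)·(4 − 3)/(5 − 3) = -0.5 m/s.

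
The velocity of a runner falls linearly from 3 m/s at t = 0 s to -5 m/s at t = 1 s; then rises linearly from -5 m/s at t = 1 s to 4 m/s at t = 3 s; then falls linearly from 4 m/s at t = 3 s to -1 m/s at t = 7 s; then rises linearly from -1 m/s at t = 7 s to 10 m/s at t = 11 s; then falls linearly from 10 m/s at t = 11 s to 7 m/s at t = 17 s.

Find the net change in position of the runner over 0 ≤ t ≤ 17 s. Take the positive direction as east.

73 m

Displacement is the signed area under the v-t curve.
0–1 s: ½(3 + -5)(1) = -1 m
1–3 s: ½(-5 + 4)(2) = -1 m
3–7 s: ½(4 + -1)(4) = 6 m
7–11 s: ½(-1 + 10)(4) = 18 m
11–17 s: ½(10 + 7)(6) = 51 m
Net displacement = 73 m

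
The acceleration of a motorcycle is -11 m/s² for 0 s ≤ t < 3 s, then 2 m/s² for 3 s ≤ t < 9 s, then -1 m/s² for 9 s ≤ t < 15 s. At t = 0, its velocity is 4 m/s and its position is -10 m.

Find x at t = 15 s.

-305.5 m

On each constant-a segment, Δv = aΔt and Δx = v₀Δt + ½aΔt²; chain segment to segment.
0–3 s: v starts 4 m/s; Δx = 4·3 + ½·-11·3² = -37.5 m; v ends -29 m/s.
3–9 s: v starts -29 m/s; Δx = -29·6 + ½·2·6² = -138 m; v ends -17 m/s.
9–15 s: v starts -17 m/s; Δx = -17·6 + ½·-1·6² = -120 m; v ends -23 m/s.
x(15) = -10 + Σ Δx = -305.5 m.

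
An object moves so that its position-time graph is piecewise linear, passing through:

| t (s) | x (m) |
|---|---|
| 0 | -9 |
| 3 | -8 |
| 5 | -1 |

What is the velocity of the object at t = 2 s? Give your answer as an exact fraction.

1/3 m/s

Velocity is the slope of the x-t graph on 0–3 s: (-8 − -9)/(3 − 0) = 1/3 m/s.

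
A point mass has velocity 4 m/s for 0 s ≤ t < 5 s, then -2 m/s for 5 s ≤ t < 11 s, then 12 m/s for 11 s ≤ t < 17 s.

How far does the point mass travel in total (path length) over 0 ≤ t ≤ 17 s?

Distance (not displacement) is the total path length: add the absolute areas under v-t.
0–5 s: |4| × 5 = 20 m
5–11 s: |-2| × 6 = 12 m
11–17 s: |12| × 6 = 72 m
Total distance = 104 m

104 m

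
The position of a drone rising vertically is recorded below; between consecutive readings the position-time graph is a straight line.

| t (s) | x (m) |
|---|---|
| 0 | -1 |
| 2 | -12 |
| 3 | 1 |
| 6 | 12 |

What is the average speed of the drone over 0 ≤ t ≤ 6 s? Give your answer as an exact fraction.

35/6 m/s

Average speed = (total path length)/(elapsed time); on a piecewise-linear x-t graph the path length is Σ|Δx|.
0–2 s: |Δx| = |-12 − -1| = 11 m
2–3 s: |Δx| = |1 − -12| = 13 m
3–6 s: |Δx| = |12 − 1| = 11 m
Total path = 35 m; average speed = 35/6 = 35/6 m/s.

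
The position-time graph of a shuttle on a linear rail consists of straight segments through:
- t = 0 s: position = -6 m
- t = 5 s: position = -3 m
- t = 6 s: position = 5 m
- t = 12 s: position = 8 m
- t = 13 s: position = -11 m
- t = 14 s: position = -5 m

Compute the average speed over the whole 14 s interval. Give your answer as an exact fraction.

Average speed = (total path length)/(elapsed time); on a piecewise-linear x-t graph the path length is Σ|Δx|.
0–5 s: |Δx| = |-3 − -6| = 3 m
5–6 s: |Δx| = |5 − -3| = 8 m
6–12 s: |Δx| = |8 − 5| = 3 m
12–13 s: |Δx| = |-11 − 8| = 19 m
13–14 s: |Δx| = |-5 − -11| = 6 m
Total path = 39 m; average speed = 39/14 = 39/14 m/s.

39/14 m/s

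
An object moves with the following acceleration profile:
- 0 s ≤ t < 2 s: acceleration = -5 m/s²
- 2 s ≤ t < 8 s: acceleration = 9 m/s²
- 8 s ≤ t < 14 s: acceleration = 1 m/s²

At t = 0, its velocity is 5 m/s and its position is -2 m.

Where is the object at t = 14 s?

On each constant-a segment, Δv = aΔt and Δx = v₀Δt + ½aΔt²; chain segment to segment.
0–2 s: v starts 5 m/s; Δx = 5·2 + ½·-5·2² = 0 m; v ends -5 m/s.
2–8 s: v starts -5 m/s; Δx = -5·6 + ½·9·6² = 132 m; v ends 49 m/s.
8–14 s: v starts 49 m/s; Δx = 49·6 + ½·1·6² = 312 m; v ends 55 m/s.
x(14) = -2 + Σ Δx = 442 m.

442 m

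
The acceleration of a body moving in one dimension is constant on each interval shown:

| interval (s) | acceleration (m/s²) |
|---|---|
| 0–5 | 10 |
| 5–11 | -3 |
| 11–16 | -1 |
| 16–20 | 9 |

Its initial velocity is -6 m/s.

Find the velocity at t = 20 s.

Δv equals the area under the a-t graph; then v = v₀ + Δv.
0–5 s: 10 × 5 = 50 m/s
5–11 s: -3 × 6 = -18 m/s
11–16 s: -1 × 5 = -5 m/s
16–20 s: 9 × 4 = 36 m/s
Δv = 63 m/s, so v(20) = -6 + (63) = 57 m/s.

57 m/s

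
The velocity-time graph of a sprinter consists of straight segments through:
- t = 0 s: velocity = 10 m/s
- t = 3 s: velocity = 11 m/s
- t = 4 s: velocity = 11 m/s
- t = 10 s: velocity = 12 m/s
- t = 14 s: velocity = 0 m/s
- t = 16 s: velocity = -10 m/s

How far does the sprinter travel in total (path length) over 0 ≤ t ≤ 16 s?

145.5 m

Total distance travelled is ∫|v| dt — sum the magnitudes of each area piece.
0–3 s: |½(10 + 11)(3)| = 31.5 m
3–4 s: |11| × 1 = 11 m
4–10 s: |½(11 + 12)(6)| = 69 m
10–14 s: |½(12 + 0)(4)| = 24 m
14–16 s: |½(0 + -10)(2)| = 10 m
Total distance = 145.5 m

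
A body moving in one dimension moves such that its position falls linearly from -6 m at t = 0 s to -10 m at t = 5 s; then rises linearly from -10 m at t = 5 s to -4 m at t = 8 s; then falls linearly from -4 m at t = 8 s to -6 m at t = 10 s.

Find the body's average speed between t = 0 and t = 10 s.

1.2 m/s

Average speed = (total path length)/(elapsed time); on a piecewise-linear x-t graph the path length is Σ|Δx|.
0–5 s: |Δx| = |-10 − -6| = 4 m
5–8 s: |Δx| = |-4 − -10| = 6 m
8–10 s: |Δx| = |-6 − -4| = 2 m
Total path = 12 m; average speed = 12/10 = 1.2 m/s.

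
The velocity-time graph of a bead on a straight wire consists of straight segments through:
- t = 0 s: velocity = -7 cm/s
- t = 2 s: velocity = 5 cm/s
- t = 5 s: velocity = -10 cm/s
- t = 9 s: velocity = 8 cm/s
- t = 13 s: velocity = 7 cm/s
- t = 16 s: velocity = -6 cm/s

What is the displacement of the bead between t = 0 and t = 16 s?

18 cm

Net displacement equals the area under the velocity-time graph (areas below the axis count negative).
0–2 s: ½(-7 + 5)(2) = -2 cm
2–5 s: ½(5 + -10)(3) = -7.5 cm
5–9 s: ½(-10 + 8)(4) = -4 cm
9–13 s: ½(8 + 7)(4) = 30 cm
13–16 s: ½(7 + -6)(3) = 1.5 cm
Net displacement = 18 cm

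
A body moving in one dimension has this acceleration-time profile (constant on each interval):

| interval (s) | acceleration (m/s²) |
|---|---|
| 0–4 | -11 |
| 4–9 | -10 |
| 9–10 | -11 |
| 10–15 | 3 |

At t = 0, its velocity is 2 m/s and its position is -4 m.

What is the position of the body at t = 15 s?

-994 m

On each constant-a segment, Δv = aΔt and Δx = v₀Δt + ½aΔt²; chain segment to segment.
0–4 s: v starts 2 m/s; Δx = 2·4 + ½·-11·4² = -80 m; v ends -42 m/s.
4–9 s: v starts -42 m/s; Δx = -42·5 + ½·-10·5² = -335 m; v ends -92 m/s.
9–10 s: v starts -92 m/s; Δx = -92·1 + ½·-11·1² = -97.5 m; v ends -103 m/s.
10–15 s: v starts -103 m/s; Δx = -103·5 + ½·3·5² = -477.5 m; v ends -88 m/s.
x(15) = -4 + Σ Δx = -994 m.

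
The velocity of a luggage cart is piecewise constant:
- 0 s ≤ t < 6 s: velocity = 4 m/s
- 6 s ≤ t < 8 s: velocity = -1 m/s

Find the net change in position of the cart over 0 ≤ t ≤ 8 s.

22 m

Net displacement equals the area under the velocity-time graph (areas below the axis count negative).
0–6 s: 4 × 6 = 24 m
6–8 s: -1 × 2 = -2 m
Net displacement = 22 m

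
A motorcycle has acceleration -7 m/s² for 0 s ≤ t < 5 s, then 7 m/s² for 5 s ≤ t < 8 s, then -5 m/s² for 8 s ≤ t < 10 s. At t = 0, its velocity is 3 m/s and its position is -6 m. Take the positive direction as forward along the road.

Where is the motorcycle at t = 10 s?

-175 m

On each constant-a segment, Δv = aΔt and Δx = v₀Δt + ½aΔt²; chain segment to segment.
0–5 s: v starts 3 m/s; Δx = 3·5 + ½·-7·5² = -72.5 m; v ends -32 m/s.
5–8 s: v starts -32 m/s; Δx = -32·3 + ½·7·3² = -64.5 m; v ends -11 m/s.
8–10 s: v starts -11 m/s; Δx = -11·2 + ½·-5·2² = -32 m; v ends -21 m/s.
x(10) = -6 + Σ Δx = -175 m.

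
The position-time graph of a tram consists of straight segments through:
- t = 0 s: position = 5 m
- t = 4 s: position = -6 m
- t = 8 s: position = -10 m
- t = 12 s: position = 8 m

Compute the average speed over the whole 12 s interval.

Average speed = (total path length)/(elapsed time); on a piecewise-linear x-t graph the path length is Σ|Δx|.
0–4 s: |Δx| = |-6 − 5| = 11 m
4–8 s: |Δx| = |-10 − -6| = 4 m
8–12 s: |Δx| = |8 − -10| = 18 m
Total path = 33 m; average speed = 33/12 = 2.75 m/s.

2.75 m/s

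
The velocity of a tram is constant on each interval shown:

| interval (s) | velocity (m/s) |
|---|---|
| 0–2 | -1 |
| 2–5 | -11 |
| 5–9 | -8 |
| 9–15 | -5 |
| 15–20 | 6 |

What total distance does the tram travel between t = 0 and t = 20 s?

Distance (not displacement) is the total path length: add the absolute areas under v-t.
0–2 s: |-1| × 2 = 2 m
2–5 s: |-11| × 3 = 33 m
5–9 s: |-8| × 4 = 32 m
9–15 s: |-5| × 6 = 30 m
15–20 s: |6| × 5 = 30 m
Total distance = 127 m

127 m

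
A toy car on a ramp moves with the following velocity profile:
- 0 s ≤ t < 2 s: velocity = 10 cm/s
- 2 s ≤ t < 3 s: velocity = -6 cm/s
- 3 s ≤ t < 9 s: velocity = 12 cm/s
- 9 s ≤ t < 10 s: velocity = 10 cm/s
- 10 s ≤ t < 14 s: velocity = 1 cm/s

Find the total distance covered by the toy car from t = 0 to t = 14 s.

112 cm

Total distance travelled is ∫|v| dt — sum the magnitudes of each area piece.
0–2 s: |10| × 2 = 20 cm
2–3 s: |-6| × 1 = 6 cm
3–9 s: |12| × 6 = 72 cm
9–10 s: |10| × 1 = 10 cm
10–14 s: |1| × 4 = 4 cm
Total distance = 112 cm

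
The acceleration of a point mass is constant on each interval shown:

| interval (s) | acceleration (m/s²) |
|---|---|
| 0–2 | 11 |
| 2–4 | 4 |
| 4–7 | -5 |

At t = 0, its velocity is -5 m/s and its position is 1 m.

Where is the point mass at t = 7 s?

On each constant-a segment, Δv = aΔt and Δx = v₀Δt + ½aΔt²; chain segment to segment.
0–2 s: v starts -5 m/s; Δx = -5·2 + ½·11·2² = 12 m; v ends 17 m/s.
2–4 s: v starts 17 m/s; Δx = 17·2 + ½·4·2² = 42 m; v ends 25 m/s.
4–7 s: v starts 25 m/s; Δx = 25·3 + ½·-5·3² = 52.5 m; v ends 10 m/s.
x(7) = 1 + Σ Δx = 107.5 m.

107.5 m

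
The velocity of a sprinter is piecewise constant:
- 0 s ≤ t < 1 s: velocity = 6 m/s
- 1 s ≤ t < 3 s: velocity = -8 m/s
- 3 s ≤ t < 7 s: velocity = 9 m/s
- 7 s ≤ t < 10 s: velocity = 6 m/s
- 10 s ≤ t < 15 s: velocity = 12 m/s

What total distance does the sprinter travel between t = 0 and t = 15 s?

Distance (not displacement) is the total path length: add the absolute areas under v-t.
0–1 s: |6| × 1 = 6 m
1–3 s: |-8| × 2 = 16 m
3–7 s: |9| × 4 = 36 m
7–10 s: |6| × 3 = 18 m
10–15 s: |12| × 5 = 60 m
Total distance = 136 m

136 m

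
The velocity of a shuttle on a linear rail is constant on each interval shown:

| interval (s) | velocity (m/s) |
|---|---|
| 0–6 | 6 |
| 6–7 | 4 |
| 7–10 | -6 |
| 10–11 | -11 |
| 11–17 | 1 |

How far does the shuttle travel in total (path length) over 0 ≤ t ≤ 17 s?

75 m

Distance (not displacement) is the total path length: add the absolute areas under v-t.
0–6 s: |6| × 6 = 36 m
6–7 s: |4| × 1 = 4 m
7–10 s: |-6| × 3 = 18 m
10–11 s: |-11| × 1 = 11 m
11–17 s: |1| × 6 = 6 m
Total distance = 75 m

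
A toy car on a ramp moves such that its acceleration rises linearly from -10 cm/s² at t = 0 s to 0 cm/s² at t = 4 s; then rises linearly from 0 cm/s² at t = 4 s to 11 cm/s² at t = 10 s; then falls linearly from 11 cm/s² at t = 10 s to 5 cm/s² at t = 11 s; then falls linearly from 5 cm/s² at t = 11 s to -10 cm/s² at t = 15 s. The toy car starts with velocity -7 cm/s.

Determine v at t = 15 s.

4 cm/s

Δv equals the area under the a-t graph; then v = v₀ + Δv.
0–4 s: ½(-10 + 0)(4) = -20 cm/s
4–10 s: ½(0 + 11)(6) = 33 cm/s
10–11 s: ½(11 + 5)(1) = 8 cm/s
11–15 s: ½(5 + -10)(4) = -10 cm/s
Δv = 11 cm/s, so v(15) = -7 + (11) = 4 cm/s.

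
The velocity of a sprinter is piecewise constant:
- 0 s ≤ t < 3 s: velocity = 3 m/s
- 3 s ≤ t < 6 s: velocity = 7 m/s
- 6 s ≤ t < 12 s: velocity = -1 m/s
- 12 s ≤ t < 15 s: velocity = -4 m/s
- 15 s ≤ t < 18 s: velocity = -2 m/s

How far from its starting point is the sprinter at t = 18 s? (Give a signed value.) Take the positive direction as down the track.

6 m

Displacement is the signed area under the v-t curve.
0–3 s: 3 × 3 = 9 m
3–6 s: 7 × 3 = 21 m
6–12 s: -1 × 6 = -6 m
12–15 s: -4 × 3 = -12 m
15–18 s: -2 × 3 = -6 m
Net displacement = 6 m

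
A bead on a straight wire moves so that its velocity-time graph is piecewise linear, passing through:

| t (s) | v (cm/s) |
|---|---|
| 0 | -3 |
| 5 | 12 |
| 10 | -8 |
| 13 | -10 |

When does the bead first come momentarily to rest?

v changes sign on 0–5 s (from -3 to 12); the graph is linear there, so v = 0 at t = 0 + (3)·(5 − 0)/(12 − -3) = 1 s.

t = 1 s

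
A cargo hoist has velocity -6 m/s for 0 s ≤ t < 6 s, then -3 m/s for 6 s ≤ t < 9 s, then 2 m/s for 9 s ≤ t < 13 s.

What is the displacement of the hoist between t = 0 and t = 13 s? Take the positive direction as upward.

-37 m

Displacement is the signed area under the v-t curve.
0–6 s: -6 × 6 = -36 m
6–9 s: -3 × 3 = -9 m
9–13 s: 2 × 4 = 8 m
Net displacement = -37 m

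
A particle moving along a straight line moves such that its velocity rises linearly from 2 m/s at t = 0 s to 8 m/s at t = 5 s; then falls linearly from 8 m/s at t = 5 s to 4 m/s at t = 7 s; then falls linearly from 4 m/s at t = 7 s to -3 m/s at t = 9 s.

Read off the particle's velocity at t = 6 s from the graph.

6 m/s

On 5–7 s the graph is linear from 8 to 4 m/s: v(6) = 8 + (4 − 8)·(6 − 5)/(7 − 5) = 6 m/s.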